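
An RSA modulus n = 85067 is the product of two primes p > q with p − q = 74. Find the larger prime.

331

Since p = q + 74, we have 85067 = q(q + 74), so q² + 74q − 85067 = 0.
Discriminant: 74² + 4·85067 = 5476 + 340268 = 345744; √345744 = 588.
q = (−74 + 588)/2 = 257, and p = q + 74 = 331.
Check: 257 · 331 = 85067.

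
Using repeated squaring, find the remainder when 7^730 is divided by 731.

7^1 ≡ 7 (mod 731)
7^2 ≡ 7^2 = 49 ≡ 49 (mod 731)
7^4 ≡ 49^2 = 2401 ≡ 208 (mod 731)
7^8 ≡ 208^2 = 43264 ≡ 135 (mod 731)
7^16 ≡ 135^2 = 18225 ≡ 681 (mod 731)
7^32 ≡ 681^2 = 463761 ≡ 307 (mod 731)
7^64 ≡ 307^2 = 94249 ≡ 681 (mod 731)
7^128 ≡ 681^2 = 463761 ≡ 307 (mod 731)
7^256 ≡ 307^2 = 94249 ≡ 681 (mod 731)
7^512 ≡ 681^2 = 463761 ≡ 307 (mod 731)
730 = 512 + 128 + 64 + 16 + 8 + 2 in binary powers of 2.
So 7^730 ≡ 307 · 307 · 681 · 681 · 135 · 49 ≡ 36 (mod 731).
Since 36 ≠ 1, base 7 is a Fermat witness: 731 is composite.

36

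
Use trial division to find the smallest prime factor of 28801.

28801 is odd.
Digit sum 19, not divisible by 3.
Ends in 1: not divisible by 5.
7: 28801 = 7·4114 + 3
11: 28801 = 11·2618 + 3
13: 28801 = 13·2215 + 6
17: 28801 = 17·1694 + 3
19: 28801 = 19·1515 + 16
23: 28801 = 23·1252 + 5
29: 28801 = 29·993 + 4
31: 28801 = 31·929 + 2
37: 28801 = 37·778 + 15
41: 28801 = 41·702 + 19
43: 28801 = 43·669 + 34
47: 28801 = 47·612 + 37
53: 28801 = 53·543 + 22
59: 28801 = 59·488 + 9
61: 28801 = 61·472 + 9
67: 28801 = 67·429 + 58
71: 28801 = 71·405 + 46
73: 28801 = 73·394 + 39
79: 28801 = 79·364 + 45
83: 28801 = 83·347

83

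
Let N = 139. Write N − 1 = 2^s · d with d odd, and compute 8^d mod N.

138

139 − 1 = 138 = 2^1 · 69, so d = 69.
8^1 ≡ 8 (mod 139)
8^2 ≡ 8^2 = 64 ≡ 64 (mod 139)
8^4 ≡ 64^2 = 4096 ≡ 65 (mod 139)
8^8 ≡ 65^2 = 4225 ≡ 55 (mod 139)
8^16 ≡ 55^2 = 3025 ≡ 106 (mod 139)
8^32 ≡ 106^2 = 11236 ≡ 116 (mod 139)
8^64 ≡ 116^2 = 13456 ≡ 112 (mod 139)
69 = 64 + 4 + 1 in binary powers of 2.
So 8^69 ≡ 112 · 65 · 8 ≡ 138 (mod 139).
Since 8^d ≡ 138 (mod 139), base 8 does not prove 139 composite.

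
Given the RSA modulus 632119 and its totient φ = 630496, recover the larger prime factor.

977

φ(n) = (p−1)(q−1) = n − (p+q) + 1, so p + q = 632119 − 630496 + 1 = 1624.
p and q are the roots of t² − 1624t + 632119 = 0.
Discriminant: 1624² − 4·632119 = 2637376 − 2528476 = 108900; √108900 = 330.
q = (1624 − 330)/2 = 647, p = (1624 + 330)/2 = 977.
Check: 647 · 977 = 632119.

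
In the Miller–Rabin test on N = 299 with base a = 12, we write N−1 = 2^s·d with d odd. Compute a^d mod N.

285

299 − 1 = 298 = 2^1 · 149, so d = 149.
12^1 ≡ 12 (mod 299)
12^2 ≡ 12^2 = 144 ≡ 144 (mod 299)
12^4 ≡ 144^2 = 20736 ≡ 105 (mod 299)
12^8 ≡ 105^2 = 11025 ≡ 261 (mod 299)
12^16 ≡ 261^2 = 68121 ≡ 248 (mod 299)
12^32 ≡ 248^2 = 61504 ≡ 209 (mod 299)
12^64 ≡ 209^2 = 43681 ≡ 27 (mod 299)
12^128 ≡ 27^2 = 729 ≡ 131 (mod 299)
149 = 128 + 16 + 4 + 1 in binary powers of 2.
So 12^149 ≡ 131 · 248 · 105 · 12 ≡ 285 (mod 299).
Squaring chain: 285; never reaches −1, so base 12 is a Miller–Rabin witness that 299 is composite.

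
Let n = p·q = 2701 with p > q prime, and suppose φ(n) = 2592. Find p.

73

φ(n) = (p−1)(q−1) = n − (p+q) + 1, so p + q = 2701 − 2592 + 1 = 110.
p and q are the roots of t² − 110t + 2701 = 0.
Discriminant: 110² − 4·2701 = 12100 − 10804 = 1296; √1296 = 36.
q = (110 − 36)/2 = 37, p = (110 + 36)/2 = 73.
Check: 37 · 73 = 2701.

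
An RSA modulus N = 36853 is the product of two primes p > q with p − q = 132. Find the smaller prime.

137

Since p = q + 132, we have 36853 = q(q + 132), so q² + 132q − 36853 = 0.
Discriminant: 132² + 4·36853 = 17424 + 147412 = 164836; √164836 = 406.
q = (−132 + 406)/2 = 137, and p = q + 132 = 269.
Check: 137 · 269 = 36853.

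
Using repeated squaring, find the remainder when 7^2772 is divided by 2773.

1521

7^1 ≡ 7 (mod 2773)
7^2 ≡ 7^2 = 49 ≡ 49 (mod 2773)
7^4 ≡ 49^2 = 2401 ≡ 2401 (mod 2773)
7^8 ≡ 2401^2 = 5764801 ≡ 2507 (mod 2773)
7^16 ≡ 2507^2 = 6285049 ≡ 1431 (mod 2773)
7^32 ≡ 1431^2 = 2047761 ≡ 1287 (mod 2773)
7^64 ≡ 1287^2 = 1656369 ≡ 888 (mod 2773)
7^128 ≡ 888^2 = 788544 ≡ 1012 (mod 2773)
7^256 ≡ 1012^2 = 1024144 ≡ 907 (mod 2773)
7^512 ≡ 907^2 = 822649 ≡ 1841 (mod 2773)
7^1024 ≡ 1841^2 = 3389281 ≡ 675 (mod 2773)
7^2048 ≡ 675^2 = 455625 ≡ 853 (mod 2773)
2772 = 2048 + 512 + 128 + 64 + 16 + 4 in binary powers of 2.
So 7^2772 ≡ 853 · 1841 · 1012 · 888 · 1431 · 2401 ≡ 1521 (mod 2773).
Since 1521 ≠ 1, base 7 is a Fermat witness: 2773 is composite.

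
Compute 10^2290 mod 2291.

10^1 ≡ 10 (mod 2291)
10^2 ≡ 10^2 = 100 ≡ 100 (mod 2291)
10^4 ≡ 100^2 = 10000 ≡ 836 (mod 2291)
10^8 ≡ 836^2 = 698896 ≡ 141 (mod 2291)
10^16 ≡ 141^2 = 19881 ≡ 1553 (mod 2291)
10^32 ≡ 1553^2 = 2411809 ≡ 1677 (mod 2291)
10^64 ≡ 1677^2 = 2812329 ≡ 1272 (mod 2291)
10^128 ≡ 1272^2 = 1617984 ≡ 538 (mod 2291)
10^256 ≡ 538^2 = 289444 ≡ 778 (mod 2291)
10^512 ≡ 778^2 = 605284 ≡ 460 (mod 2291)
10^1024 ≡ 460^2 = 211600 ≡ 828 (mod 2291)
10^2048 ≡ 828^2 = 685584 ≡ 575 (mod 2291)
2290 = 2048 + 128 + 64 + 32 + 16 + 2 in binary powers of 2.
So 10^2290 ≡ 575 · 538 · 1272 · 1677 · 1553 · 100 ≡ 1048 (mod 2291).
Since 1048 ≠ 1, base 10 is a Fermat witness: 2291 is composite.

1048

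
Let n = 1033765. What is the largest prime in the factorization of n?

1033765 = 5 · 206753
206753 = 47 · 4399
4399 = 53 · 83
83 is prime.
So 1033765 = 5 · 47 · 53 · 83; the largest prime factor is 83.

83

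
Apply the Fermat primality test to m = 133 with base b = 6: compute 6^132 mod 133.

106

6^1 ≡ 6 (mod 133)
6^2 ≡ 6^2 = 36 ≡ 36 (mod 133)
6^4 ≡ 36^2 = 1296 ≡ 99 (mod 133)
6^8 ≡ 99^2 = 9801 ≡ 92 (mod 133)
6^16 ≡ 92^2 = 8464 ≡ 85 (mod 133)
6^32 ≡ 85^2 = 7225 ≡ 43 (mod 133)
6^64 ≡ 43^2 = 1849 ≡ 120 (mod 133)
6^128 ≡ 120^2 = 14400 ≡ 36 (mod 133)
132 = 128 + 4 in binary powers of 2.
So 6^132 ≡ 36 · 99 ≡ 106 (mod 133).
Since 106 ≠ 1, base 6 is a Fermat witness: 133 is composite.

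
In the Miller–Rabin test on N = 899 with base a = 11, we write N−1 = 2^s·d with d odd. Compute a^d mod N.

899 − 1 = 898 = 2^1 · 449, so d = 449.
11^1 ≡ 11 (mod 899)
11^2 ≡ 11^2 = 121 ≡ 121 (mod 899)
11^4 ≡ 121^2 = 14641 ≡ 257 (mod 899)
11^8 ≡ 257^2 = 66049 ≡ 422 (mod 899)
11^16 ≡ 422^2 = 178084 ≡ 82 (mod 899)
11^32 ≡ 82^2 = 6724 ≡ 431 (mod 899)
11^64 ≡ 431^2 = 185761 ≡ 567 (mod 899)
11^128 ≡ 567^2 = 321489 ≡ 546 (mod 899)
11^256 ≡ 546^2 = 298116 ≡ 547 (mod 899)
449 = 256 + 128 + 64 + 1 in binary powers of 2.
So 11^449 ≡ 547 · 546 · 567 · 11 ≡ 823 (mod 899).
Squaring chain: 823; never reaches −1, so base 11 is a Miller–Rabin witness that 899 is composite.

823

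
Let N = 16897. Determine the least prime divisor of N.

61

16897 is odd.
Digit sum 31, not divisible by 3.
Ends in 7: not divisible by 5.
7: 16897 = 7·2413 + 6
11: 16897 = 11·1536 + 1
13: 16897 = 13·1299 + 10
17: 16897 = 17·993 + 16
19: 16897 = 19·889 + 6
23: 16897 = 23·734 + 15
29: 16897 = 29·582 + 19
31: 16897 = 31·545 + 2
37: 16897 = 37·456 + 25
41: 16897 = 41·412 + 5
43: 16897 = 43·392 + 41
47: 16897 = 47·359 + 24
53: 16897 = 53·318 + 43
59: 16897 = 59·286 + 23
61: 16897 = 61·277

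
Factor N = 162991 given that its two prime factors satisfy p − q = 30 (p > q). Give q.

389

Since p = q + 30, we have 162991 = q(q + 30), so q² + 30q − 162991 = 0.
Discriminant: 30² + 4·162991 = 900 + 651964 = 652864; √652864 = 808.
q = (−30 + 808)/2 = 389, and p = q + 30 = 419.
Check: 389 · 419 = 162991.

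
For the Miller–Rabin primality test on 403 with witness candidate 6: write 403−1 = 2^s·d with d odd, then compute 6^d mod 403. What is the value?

278

403 − 1 = 402 = 2^1 · 201, so d = 201.
6^1 ≡ 6 (mod 403)
6^2 ≡ 6^2 = 36 ≡ 36 (mod 403)
6^4 ≡ 36^2 = 1296 ≡ 87 (mod 403)
6^8 ≡ 87^2 = 7569 ≡ 315 (mod 403)
6^16 ≡ 315^2 = 99225 ≡ 87 (mod 403)
6^32 ≡ 87^2 = 7569 ≡ 315 (mod 403)
6^64 ≡ 315^2 = 99225 ≡ 87 (mod 403)
6^128 ≡ 87^2 = 7569 ≡ 315 (mod 403)
201 = 128 + 64 + 8 + 1 in binary powers of 2.
So 6^201 ≡ 315 · 87 · 315 · 6 ≡ 278 (mod 403).
Squaring chain: 278; never reaches −1, so base 6 is a Miller–Rabin witness that 403 is composite.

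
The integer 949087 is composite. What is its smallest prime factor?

37

949087 is odd.
Digit sum 37, not divisible by 3.
Ends in 7: not divisible by 5.
7: 949087 = 7·135583 + 6
11: 949087 = 11·86280 + 7
13: 949087 = 13·73006 + 9
17: 949087 = 17·55828 + 11
19: 949087 = 19·49951 + 18
23: 949087 = 23·41264 + 15
29: 949087 = 29·32727 + 4
31: 949087 = 31·30615 + 22
37: 949087 = 37·25651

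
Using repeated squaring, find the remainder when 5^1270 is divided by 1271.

532

5^1 ≡ 5 (mod 1271)
5^2 ≡ 5^2 = 25 ≡ 25 (mod 1271)
5^4 ≡ 25^2 = 625 ≡ 625 (mod 1271)
5^8 ≡ 625^2 = 390625 ≡ 428 (mod 1271)
5^16 ≡ 428^2 = 183184 ≡ 160 (mod 1271)
5^32 ≡ 160^2 = 25600 ≡ 180 (mod 1271)
5^64 ≡ 180^2 = 32400 ≡ 625 (mod 1271)
5^128 ≡ 625^2 = 390625 ≡ 428 (mod 1271)
5^256 ≡ 428^2 = 183184 ≡ 160 (mod 1271)
5^512 ≡ 160^2 = 25600 ≡ 180 (mod 1271)
5^1024 ≡ 180^2 = 32400 ≡ 625 (mod 1271)
1270 = 1024 + 128 + 64 + 32 + 16 + 4 + 2 in binary powers of 2.
So 5^1270 ≡ 625 · 428 · 625 · 180 · 160 · 625 · 25 ≡ 532 (mod 1271).
Since 532 ≠ 1, base 5 is a Fermat witness: 1271 is composite.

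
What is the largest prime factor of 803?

73

803 = 11 · 73
73 is prime.
So 803 = 11 · 73; the largest prime factor is 73.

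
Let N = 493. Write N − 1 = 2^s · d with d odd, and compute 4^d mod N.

493 − 1 = 492 = 2^2 · 123, so d = 123.
4^1 ≡ 4 (mod 493)
4^2 ≡ 4^2 = 16 ≡ 16 (mod 493)
4^4 ≡ 16^2 = 256 ≡ 256 (mod 493)
4^8 ≡ 256^2 = 65536 ≡ 460 (mod 493)
4^16 ≡ 460^2 = 211600 ≡ 103 (mod 493)
4^32 ≡ 103^2 = 10609 ≡ 256 (mod 493)
4^64 ≡ 256^2 = 65536 ≡ 460 (mod 493)
123 = 64 + 32 + 16 + 8 + 2 + 1 in binary powers of 2.
So 4^123 ≡ 460 · 256 · 103 · 460 · 16 · 4 ≡ 353 (mod 493).
Squaring chain: 353 → 373; never reaches −1, so base 4 is a Miller–Rabin witness that 493 is composite.

353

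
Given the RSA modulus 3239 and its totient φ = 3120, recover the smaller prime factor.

φ(n) = (p−1)(q−1) = n − (p+q) + 1, so p + q = 3239 − 3120 + 1 = 120.
p and q are the roots of t² − 120t + 3239 = 0.
Discriminant: 120² − 4·3239 = 14400 − 12956 = 1444; √1444 = 38.
q = (120 − 38)/2 = 41, p = (120 + 38)/2 = 79.
Check: 41 · 79 = 3239.

41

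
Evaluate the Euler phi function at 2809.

2756

Factor: 2809 = 53^2.
φ(2809) = 53^1·(53−1) = 2756.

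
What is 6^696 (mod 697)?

6^1 ≡ 6 (mod 697)
6^2 ≡ 6^2 = 36 ≡ 36 (mod 697)
6^4 ≡ 36^2 = 1296 ≡ 599 (mod 697)
6^8 ≡ 599^2 = 358801 ≡ 543 (mod 697)
6^16 ≡ 543^2 = 294849 ≡ 18 (mod 697)
6^32 ≡ 18^2 = 324 ≡ 324 (mod 697)
6^64 ≡ 324^2 = 104976 ≡ 426 (mod 697)
6^128 ≡ 426^2 = 181476 ≡ 256 (mod 697)
6^256 ≡ 256^2 = 65536 ≡ 18 (mod 697)
6^512 ≡ 18^2 = 324 ≡ 324 (mod 697)
696 = 512 + 128 + 32 + 16 + 8 in binary powers of 2.
So 6^696 ≡ 324 · 256 · 324 · 18 · 543 ≡ 305 (mod 697).
Since 305 ≠ 1, base 6 is a Fermat witness: 697 is composite.

305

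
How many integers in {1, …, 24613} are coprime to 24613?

24300

Factor: 24613 = 151 · 163.
φ(24613) = (151−1) · (163−1) = 150 · 162 = 24300.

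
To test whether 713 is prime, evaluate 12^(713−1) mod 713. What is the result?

100

12^1 ≡ 12 (mod 713)
12^2 ≡ 12^2 = 144 ≡ 144 (mod 713)
12^4 ≡ 144^2 = 20736 ≡ 59 (mod 713)
12^8 ≡ 59^2 = 3481 ≡ 629 (mod 713)
12^16 ≡ 629^2 = 395641 ≡ 639 (mod 713)
12^32 ≡ 639^2 = 408321 ≡ 485 (mod 713)
12^64 ≡ 485^2 = 235225 ≡ 648 (mod 713)
12^128 ≡ 648^2 = 419904 ≡ 660 (mod 713)
12^256 ≡ 660^2 = 435600 ≡ 670 (mod 713)
12^512 ≡ 670^2 = 448900 ≡ 423 (mod 713)
712 = 512 + 128 + 64 + 8 in binary powers of 2.
So 12^712 ≡ 423 · 660 · 648 · 629 ≡ 100 (mod 713).
Since 100 ≠ 1, base 12 is a Fermat witness: 713 is composite.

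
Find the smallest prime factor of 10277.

10277 is odd.
Digit sum 17, not divisible by 3.
Ends in 7: not divisible by 5.
7: 10277 = 7·1468 + 1
11: 10277 = 11·934 + 3
13: 10277 = 13·790 + 7
17: 10277 = 17·604 + 9
19: 10277 = 19·540 + 17
23: 10277 = 23·446 + 19
29: 10277 = 29·354 + 11
31: 10277 = 31·331 + 16
37: 10277 = 37·277 + 28
41: 10277 = 41·250 + 27
43: 10277 = 43·239

43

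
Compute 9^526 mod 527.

412

9^1 ≡ 9 (mod 527)
9^2 ≡ 9^2 = 81 ≡ 81 (mod 527)
9^4 ≡ 81^2 = 6561 ≡ 237 (mod 527)
9^8 ≡ 237^2 = 56169 ≡ 307 (mod 527)
9^16 ≡ 307^2 = 94249 ≡ 443 (mod 527)
9^32 ≡ 443^2 = 196249 ≡ 205 (mod 527)
9^64 ≡ 205^2 = 42025 ≡ 392 (mod 527)
9^128 ≡ 392^2 = 153664 ≡ 307 (mod 527)
9^256 ≡ 307^2 = 94249 ≡ 443 (mod 527)
9^512 ≡ 443^2 = 196249 ≡ 205 (mod 527)
526 = 512 + 8 + 4 + 2 in binary powers of 2.
So 9^526 ≡ 205 · 307 · 237 · 81 ≡ 412 (mod 527).
Since 412 ≠ 1, base 9 is a Fermat witness: 527 is composite.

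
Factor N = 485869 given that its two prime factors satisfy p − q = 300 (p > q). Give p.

863

Since p = q + 300, we have 485869 = q(q + 300), so q² + 300q − 485869 = 0.
Discriminant: 300² + 4·485869 = 90000 + 1943476 = 2033476; √2033476 = 1426.
q = (−300 + 1426)/2 = 563, and p = q + 300 = 863.
Check: 563 · 863 = 485869.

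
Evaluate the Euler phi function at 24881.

Factor: 24881 = 139 · 179.
φ(24881) = (139−1) · (179−1) = 138 · 178 = 24564.

24564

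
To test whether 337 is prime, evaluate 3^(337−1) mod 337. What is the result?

3^1 ≡ 3 (mod 337)
3^2 ≡ 3^2 = 9 ≡ 9 (mod 337)
3^4 ≡ 9^2 = 81 ≡ 81 (mod 337)
3^8 ≡ 81^2 = 6561 ≡ 158 (mod 337)
3^16 ≡ 158^2 = 24964 ≡ 26 (mod 337)
3^32 ≡ 26^2 = 676 ≡ 2 (mod 337)
3^64 ≡ 2^2 = 4 ≡ 4 (mod 337)
3^128 ≡ 4^2 = 16 ≡ 16 (mod 337)
3^256 ≡ 16^2 = 256 ≡ 256 (mod 337)
336 = 256 + 64 + 16 in binary powers of 2.
So 3^336 ≡ 256 · 4 · 26 ≡ 1 (mod 337).
Since the result is 1, base 3 gives no evidence that 337 is composite.

1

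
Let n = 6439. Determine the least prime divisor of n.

47

6439 is odd.
Digit sum 22, not divisible by 3.
Ends in 9: not divisible by 5.
7: 6439 = 7·919 + 6
11: 6439 = 11·585 + 4
13: 6439 = 13·495 + 4
17: 6439 = 17·378 + 13
19: 6439 = 19·338 + 17
23: 6439 = 23·279 + 22
29: 6439 = 29·222 + 1
31: 6439 = 31·207 + 22
37: 6439 = 37·174 + 1
41: 6439 = 41·157 + 2
43: 6439 = 43·149 + 32
47: 6439 = 47·137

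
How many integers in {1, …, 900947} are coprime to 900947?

Factor: 900947 = 53 · 89 · 191.
φ(900947) = (53−1) · (89−1) · (191−1) = 52 · 88 · 190 = 869440.

869440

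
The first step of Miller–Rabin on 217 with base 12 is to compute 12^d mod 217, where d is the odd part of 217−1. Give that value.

217 − 1 = 216 = 2^3 · 27, so d = 27.
12^1 ≡ 12 (mod 217)
12^2 ≡ 12^2 = 144 ≡ 144 (mod 217)
12^4 ≡ 144^2 = 20736 ≡ 121 (mod 217)
12^8 ≡ 121^2 = 14641 ≡ 102 (mod 217)
12^16 ≡ 102^2 = 10404 ≡ 205 (mod 217)
27 = 16 + 8 + 2 + 1 in binary powers of 2.
So 12^27 ≡ 205 · 102 · 144 · 12 ≡ 27 (mod 217).
Squaring chain: 27 → 78 → 8; never reaches −1, so base 12 is a Miller–Rabin witness that 217 is composite.

27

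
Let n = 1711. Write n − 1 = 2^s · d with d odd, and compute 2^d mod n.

1711 − 1 = 1710 = 2^1 · 855, so d = 855.
2^1 ≡ 2 (mod 1711)
2^2 ≡ 2^2 = 4 ≡ 4 (mod 1711)
2^4 ≡ 4^2 = 16 ≡ 16 (mod 1711)
2^8 ≡ 16^2 = 256 ≡ 256 (mod 1711)
2^16 ≡ 256^2 = 65536 ≡ 518 (mod 1711)
2^32 ≡ 518^2 = 268324 ≡ 1408 (mod 1711)
2^64 ≡ 1408^2 = 1982464 ≡ 1126 (mod 1711)
2^128 ≡ 1126^2 = 1267876 ≡ 25 (mod 1711)
2^256 ≡ 25^2 = 625 ≡ 625 (mod 1711)
2^512 ≡ 625^2 = 390625 ≡ 517 (mod 1711)
855 = 512 + 256 + 64 + 16 + 4 + 2 + 1 in binary powers of 2.
So 2^855 ≡ 517 · 625 · 1126 · 518 · 16 · 4 · 2 ≡ 549 (mod 1711).
Squaring chain: 549; never reaches −1, so base 2 is a Miller–Rabin witness that 1711 is composite.

549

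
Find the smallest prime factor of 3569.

43

3569 is odd.
Digit sum 23, not divisible by 3.
Ends in 9: not divisible by 5.
7: 3569 = 7·509 + 6
11: 3569 = 11·324 + 5
13: 3569 = 13·274 + 7
17: 3569 = 17·209 + 16
19: 3569 = 19·187 + 16
23: 3569 = 23·155 + 4
29: 3569 = 29·123 + 2
31: 3569 = 31·115 + 4
37: 3569 = 37·96 + 17
41: 3569 = 41·87 + 2
43: 3569 = 43·83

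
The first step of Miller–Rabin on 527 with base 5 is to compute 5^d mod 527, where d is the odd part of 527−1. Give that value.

180

527 − 1 = 526 = 2^1 · 263, so d = 263.
5^1 ≡ 5 (mod 527)
5^2 ≡ 5^2 = 25 ≡ 25 (mod 527)
5^4 ≡ 25^2 = 625 ≡ 98 (mod 527)
5^8 ≡ 98^2 = 9604 ≡ 118 (mod 527)
5^16 ≡ 118^2 = 13924 ≡ 222 (mod 527)
5^32 ≡ 222^2 = 49284 ≡ 273 (mod 527)
5^64 ≡ 273^2 = 74529 ≡ 222 (mod 527)
5^128 ≡ 222^2 = 49284 ≡ 273 (mod 527)
5^256 ≡ 273^2 = 74529 ≡ 222 (mod 527)
263 = 256 + 4 + 2 + 1 in binary powers of 2.
So 5^263 ≡ 222 · 98 · 25 · 5 ≡ 180 (mod 527).
Squaring chain: 180; never reaches −1, so base 5 is a Miller–Rabin witness that 527 is composite.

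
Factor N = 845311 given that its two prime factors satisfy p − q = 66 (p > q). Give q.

887

Since p = q + 66, we have 845311 = q(q + 66), so q² + 66q − 845311 = 0.
Discriminant: 66² + 4·845311 = 4356 + 3381244 = 3385600; √3385600 = 1840.
q = (−66 + 1840)/2 = 887, and p = q + 66 = 953.
Check: 887 · 953 = 845311.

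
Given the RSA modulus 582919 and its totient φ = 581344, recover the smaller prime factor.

593

φ(n) = (p−1)(q−1) = n − (p+q) + 1, so p + q = 582919 − 581344 + 1 = 1576.
p and q are the roots of t² − 1576t + 582919 = 0.
Discriminant: 1576² − 4·582919 = 2483776 − 2331676 = 152100; √152100 = 390.
q = (1576 − 390)/2 = 593, p = (1576 + 390)/2 = 983.
Check: 593 · 983 = 582919.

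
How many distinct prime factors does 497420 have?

6

497420 = 2^2 · 124355
124355 = 5 · 24871
24871 = 7 · 3553
3553 = 11 · 323
323 = 17 · 19
497420 = 2^2 · 5 · 7 · 11 · 17 · 19, which has 6 distinct prime factors.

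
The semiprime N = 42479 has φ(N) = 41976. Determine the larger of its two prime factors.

397

φ(n) = (p−1)(q−1) = n − (p+q) + 1, so p + q = 42479 − 41976 + 1 = 504.
p and q are the roots of t² − 504t + 42479 = 0.
Discriminant: 504² − 4·42479 = 254016 − 169916 = 84100; √84100 = 290.
q = (504 − 290)/2 = 107, p = (504 + 290)/2 = 397.
Check: 107 · 397 = 42479.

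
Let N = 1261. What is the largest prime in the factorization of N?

1261 = 13 · 97
97 is prime.
So 1261 = 13 · 97; the largest prime factor is 97.

97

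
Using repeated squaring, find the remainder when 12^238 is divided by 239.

12^1 ≡ 12 (mod 239)
12^2 ≡ 12^2 = 144 ≡ 144 (mod 239)
12^4 ≡ 144^2 = 20736 ≡ 182 (mod 239)
12^8 ≡ 182^2 = 33124 ≡ 142 (mod 239)
12^16 ≡ 142^2 = 20164 ≡ 88 (mod 239)
12^32 ≡ 88^2 = 7744 ≡ 96 (mod 239)
12^64 ≡ 96^2 = 9216 ≡ 134 (mod 239)
12^128 ≡ 134^2 = 17956 ≡ 31 (mod 239)
238 = 128 + 64 + 32 + 8 + 4 + 2 in binary powers of 2.
So 12^238 ≡ 31 · 134 · 96 · 142 · 182 · 144 ≡ 1 (mod 239).
Since the result is 1, base 12 gives no evidence that 239 is composite.

1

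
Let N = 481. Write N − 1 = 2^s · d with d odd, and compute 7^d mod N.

174

481 − 1 = 480 = 2^5 · 15, so d = 15.
7^1 ≡ 7 (mod 481)
7^2 ≡ 7^2 = 49 ≡ 49 (mod 481)
7^4 ≡ 49^2 = 2401 ≡ 477 (mod 481)
7^8 ≡ 477^2 = 227529 ≡ 16 (mod 481)
15 = 8 + 4 + 2 + 1 in binary powers of 2.
So 7^15 ≡ 16 · 477 · 49 · 7 ≡ 174 (mod 481).
Squaring chain: 174 → 454 → 248 → 417 → 248; never reaches −1, so base 7 is a Miller–Rabin witness that 481 is composite.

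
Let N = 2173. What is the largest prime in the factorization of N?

53

2173 = 41 · 53
53 is prime.
So 2173 = 41 · 53; the largest prime factor is 53.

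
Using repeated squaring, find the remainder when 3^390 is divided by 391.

151

3^1 ≡ 3 (mod 391)
3^2 ≡ 3^2 = 9 ≡ 9 (mod 391)
3^4 ≡ 9^2 = 81 ≡ 81 (mod 391)
3^8 ≡ 81^2 = 6561 ≡ 305 (mod 391)
3^16 ≡ 305^2 = 93025 ≡ 358 (mod 391)
3^32 ≡ 358^2 = 128164 ≡ 307 (mod 391)
3^64 ≡ 307^2 = 94249 ≡ 18 (mod 391)
3^128 ≡ 18^2 = 324 ≡ 324 (mod 391)
3^256 ≡ 324^2 = 104976 ≡ 188 (mod 391)
390 = 256 + 128 + 4 + 2 in binary powers of 2.
So 3^390 ≡ 188 · 324 · 81 · 9 ≡ 151 (mod 391).
Since 151 ≠ 1, base 3 is a Fermat witness: 391 is composite.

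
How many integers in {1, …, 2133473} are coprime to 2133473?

Factor: 2133473 = 107 · 127 · 157.
φ(2133473) = (107−1) · (127−1) · (157−1) = 106 · 126 · 156 = 2083536.

2083536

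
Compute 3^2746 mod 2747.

91

3^1 ≡ 3 (mod 2747)
3^2 ≡ 3^2 = 9 ≡ 9 (mod 2747)
3^4 ≡ 9^2 = 81 ≡ 81 (mod 2747)
3^8 ≡ 81^2 = 6561 ≡ 1067 (mod 2747)
3^16 ≡ 1067^2 = 1138489 ≡ 1231 (mod 2747)
3^32 ≡ 1231^2 = 1515361 ≡ 1764 (mod 2747)
3^64 ≡ 1764^2 = 3111696 ≡ 2092 (mod 2747)
3^128 ≡ 2092^2 = 4376464 ≡ 493 (mod 2747)
3^256 ≡ 493^2 = 243049 ≡ 1313 (mod 2747)
3^512 ≡ 1313^2 = 1723969 ≡ 1600 (mod 2747)
3^1024 ≡ 1600^2 = 2560000 ≡ 2543 (mod 2747)
3^2048 ≡ 2543^2 = 6466849 ≡ 411 (mod 2747)
2746 = 2048 + 512 + 128 + 32 + 16 + 8 + 2 in binary powers of 2.
So 3^2746 ≡ 411 · 1600 · 493 · 1764 · 1231 · 1067 · 9 ≡ 91 (mod 2747).
Since 91 ≠ 1, base 3 is a Fermat witness: 2747 is composite.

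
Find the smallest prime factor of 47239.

47239 is odd.
Digit sum 25, not divisible by 3.
Ends in 9: not divisible by 5.
7: 47239 = 7·6748 + 3
11: 47239 = 11·4294 + 5
13: 47239 = 13·3633 + 10
17: 47239 = 17·2778 + 13
19: 47239 = 19·2486 + 5
23: 47239 = 23·2053 + 20
29: 47239 = 29·1628 + 27
31: 47239 = 31·1523 + 26
37: 47239 = 37·1276 + 27
41: 47239 = 41·1152 + 7
43: 47239 = 43·1098 + 25
47: 47239 = 47·1005 + 4
53: 47239 = 53·891 + 16
59: 47239 = 59·800 + 39
61: 47239 = 61·774 + 25
67: 47239 = 67·705 + 4
71: 47239 = 71·665 + 24
73: 47239 = 73·647 + 8
79: 47239 = 79·597 + 76
83: 47239 = 83·569 + 12
89: 47239 = 89·530 + 69
97: 47239 = 97·487

97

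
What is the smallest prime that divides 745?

5

745 is odd.
Digit sum 16, not divisible by 3.
Ends in 5: divisible by 5.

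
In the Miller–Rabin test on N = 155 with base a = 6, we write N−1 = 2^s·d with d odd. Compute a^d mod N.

26

155 − 1 = 154 = 2^1 · 77, so d = 77.
6^1 ≡ 6 (mod 155)
6^2 ≡ 6^2 = 36 ≡ 36 (mod 155)
6^4 ≡ 36^2 = 1296 ≡ 56 (mod 155)
6^8 ≡ 56^2 = 3136 ≡ 36 (mod 155)
6^16 ≡ 36^2 = 1296 ≡ 56 (mod 155)
6^32 ≡ 56^2 = 3136 ≡ 36 (mod 155)
6^64 ≡ 36^2 = 1296 ≡ 56 (mod 155)
77 = 64 + 8 + 4 + 1 in binary powers of 2.
So 6^77 ≡ 56 · 36 · 56 · 6 ≡ 26 (mod 155).
Squaring chain: 26; never reaches −1, so base 6 is a Miller–Rabin witness that 155 is composite.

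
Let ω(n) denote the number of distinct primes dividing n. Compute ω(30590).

5

30590 = 2 · 15295
15295 = 5 · 3059
3059 = 7 · 437
437 = 19 · 23
30590 = 2 · 5 · 7 · 19 · 23, which has 5 distinct prime factors.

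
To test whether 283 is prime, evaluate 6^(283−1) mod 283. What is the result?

6^1 ≡ 6 (mod 283)
6^2 ≡ 6^2 = 36 ≡ 36 (mod 283)
6^4 ≡ 36^2 = 1296 ≡ 164 (mod 283)
6^8 ≡ 164^2 = 26896 ≡ 11 (mod 283)
6^16 ≡ 11^2 = 121 ≡ 121 (mod 283)
6^32 ≡ 121^2 = 14641 ≡ 208 (mod 283)
6^64 ≡ 208^2 = 43264 ≡ 248 (mod 283)
6^128 ≡ 248^2 = 61504 ≡ 93 (mod 283)
6^256 ≡ 93^2 = 8649 ≡ 159 (mod 283)
282 = 256 + 16 + 8 + 2 in binary powers of 2.
So 6^282 ≡ 159 · 121 · 11 · 36 ≡ 1 (mod 283).
Since the result is 1, base 6 gives no evidence that 283 is composite.

1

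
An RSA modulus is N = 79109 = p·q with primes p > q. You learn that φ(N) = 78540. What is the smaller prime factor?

239

φ(n) = (p−1)(q−1) = n − (p+q) + 1, so p + q = 79109 − 78540 + 1 = 570.
p and q are the roots of t² − 570t + 79109 = 0.
Discriminant: 570² − 4·79109 = 324900 − 316436 = 8464; √8464 = 92.
q = (570 − 92)/2 = 239, p = (570 + 92)/2 = 331.
Check: 239 · 331 = 79109.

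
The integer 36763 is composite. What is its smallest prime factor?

97

36763 is odd.
Digit sum 25, not divisible by 3.
Ends in 3: not divisible by 5.
7: 36763 = 7·5251 + 6
11: 36763 = 11·3342 + 1
13: 36763 = 13·2827 + 12
17: 36763 = 17·2162 + 9
19: 36763 = 19·1934 + 17
23: 36763 = 23·1598 + 9
29: 36763 = 29·1267 + 20
31: 36763 = 31·1185 + 28
37: 36763 = 37·993 + 22
41: 36763 = 41·896 + 27
43: 36763 = 43·854 + 41
47: 36763 = 47·782 + 9
53: 36763 = 53·693 + 34
59: 36763 = 59·623 + 6
61: 36763 = 61·602 + 41
67: 36763 = 67·548 + 47
71: 36763 = 71·517 + 56
73: 36763 = 73·503 + 44
79: 36763 = 79·465 + 28
83: 36763 = 83·442 + 77
89: 36763 = 89·413 + 6
97: 36763 = 97·379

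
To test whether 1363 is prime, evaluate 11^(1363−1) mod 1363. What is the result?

11^1 ≡ 11 (mod 1363)
11^2 ≡ 11^2 = 121 ≡ 121 (mod 1363)
11^4 ≡ 121^2 = 14641 ≡ 1011 (mod 1363)
11^8 ≡ 1011^2 = 1022121 ≡ 1234 (mod 1363)
11^16 ≡ 1234^2 = 1522756 ≡ 285 (mod 1363)
11^32 ≡ 285^2 = 81225 ≡ 808 (mod 1363)
11^64 ≡ 808^2 = 652864 ≡ 1350 (mod 1363)
11^128 ≡ 1350^2 = 1822500 ≡ 169 (mod 1363)
11^256 ≡ 169^2 = 28561 ≡ 1301 (mod 1363)
11^512 ≡ 1301^2 = 1692601 ≡ 1118 (mod 1363)
11^1024 ≡ 1118^2 = 1249924 ≡ 53 (mod 1363)
1362 = 1024 + 256 + 64 + 16 + 2 in binary powers of 2.
So 11^1362 ≡ 53 · 1301 · 1350 · 285 · 121 ≡ 1193 (mod 1363).
Since 1193 ≠ 1, base 11 is a Fermat witness: 1363 is composite.

1193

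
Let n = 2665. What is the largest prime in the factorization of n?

41

2665 = 5 · 533
533 = 13 · 41
41 is prime.
So 2665 = 5 · 13 · 41; the largest prime factor is 41.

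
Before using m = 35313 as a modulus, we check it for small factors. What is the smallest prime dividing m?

35313 is odd.
Digit sum 15, divisible by 3.

3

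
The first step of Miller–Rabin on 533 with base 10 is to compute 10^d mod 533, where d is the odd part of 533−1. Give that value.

533 − 1 = 532 = 2^2 · 133, so d = 133.
10^1 ≡ 10 (mod 533)
10^2 ≡ 10^2 = 100 ≡ 100 (mod 533)
10^4 ≡ 100^2 = 10000 ≡ 406 (mod 533)
10^8 ≡ 406^2 = 164836 ≡ 139 (mod 533)
10^16 ≡ 139^2 = 19321 ≡ 133 (mod 533)
10^32 ≡ 133^2 = 17689 ≡ 100 (mod 533)
10^64 ≡ 100^2 = 10000 ≡ 406 (mod 533)
10^128 ≡ 406^2 = 164836 ≡ 139 (mod 533)
133 = 128 + 4 + 1 in binary powers of 2.
So 10^133 ≡ 139 · 406 · 10 ≡ 426 (mod 533).
Squaring chain: 426 → 256; never reaches −1, so base 10 is a Miller–Rabin witness that 533 is composite.

426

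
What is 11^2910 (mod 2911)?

11^1 ≡ 11 (mod 2911)
11^2 ≡ 11^2 = 121 ≡ 121 (mod 2911)
11^4 ≡ 121^2 = 14641 ≡ 86 (mod 2911)
11^8 ≡ 86^2 = 7396 ≡ 1574 (mod 2911)
11^16 ≡ 1574^2 = 2477476 ≡ 215 (mod 2911)
11^32 ≡ 215^2 = 46225 ≡ 2560 (mod 2911)
11^64 ≡ 2560^2 = 6553600 ≡ 939 (mod 2911)
11^128 ≡ 939^2 = 881721 ≡ 2599 (mod 2911)
11^256 ≡ 2599^2 = 6754801 ≡ 1281 (mod 2911)
11^512 ≡ 1281^2 = 1640961 ≡ 2068 (mod 2911)
11^1024 ≡ 2068^2 = 4276624 ≡ 365 (mod 2911)
11^2048 ≡ 365^2 = 133225 ≡ 2230 (mod 2911)
2910 = 2048 + 512 + 256 + 64 + 16 + 8 + 4 + 2 in binary powers of 2.
So 11^2910 ≡ 2230 · 2068 · 1281 · 939 · 215 · 1574 · 86 · 121 ≡ 2533 (mod 2911).
Since 2533 ≠ 1, base 11 is a Fermat witness: 2911 is composite.

2533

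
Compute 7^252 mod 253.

82

7^1 ≡ 7 (mod 253)
7^2 ≡ 7^2 = 49 ≡ 49 (mod 253)
7^4 ≡ 49^2 = 2401 ≡ 124 (mod 253)
7^8 ≡ 124^2 = 15376 ≡ 196 (mod 253)
7^16 ≡ 196^2 = 38416 ≡ 213 (mod 253)
7^32 ≡ 213^2 = 45369 ≡ 82 (mod 253)
7^64 ≡ 82^2 = 6724 ≡ 146 (mod 253)
7^128 ≡ 146^2 = 21316 ≡ 64 (mod 253)
252 = 128 + 64 + 32 + 16 + 8 + 4 in binary powers of 2.
So 7^252 ≡ 64 · 146 · 82 · 213 · 196 · 124 ≡ 82 (mod 253).
Since 82 ≠ 1, base 7 is a Fermat witness: 253 is composite.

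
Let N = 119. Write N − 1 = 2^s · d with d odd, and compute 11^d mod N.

114

119 − 1 = 118 = 2^1 · 59, so d = 59.
11^1 ≡ 11 (mod 119)
11^2 ≡ 11^2 = 121 ≡ 2 (mod 119)
11^4 ≡ 2^2 = 4 ≡ 4 (mod 119)
11^8 ≡ 4^2 = 16 ≡ 16 (mod 119)
11^16 ≡ 16^2 = 256 ≡ 18 (mod 119)
11^32 ≡ 18^2 = 324 ≡ 86 (mod 119)
59 = 32 + 16 + 8 + 2 + 1 in binary powers of 2.
So 11^59 ≡ 86 · 18 · 16 · 2 · 11 ≡ 114 (mod 119).
Squaring chain: 114; never reaches −1, so base 11 is a Miller–Rabin witness that 119 is composite.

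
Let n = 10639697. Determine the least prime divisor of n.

53

10639697 is odd.
Digit sum 41, not divisible by 3.
Ends in 7: not divisible by 5.
7: 10639697 = 7·1519956 + 5
11: 10639697 = 11·967245 + 2
13: 10639697 = 13·818438 + 3
17: 10639697 = 17·625864 + 9
19: 10639697 = 19·559984 + 1
23: 10639697 = 23·462595 + 12
29: 10639697 = 29·366886 + 3
31: 10639697 = 31·343216 + 1
37: 10639697 = 37·287559 + 14
41: 10639697 = 41·259504 + 33
43: 10639697 = 43·247434 + 35
47: 10639697 = 47·226376 + 25
53: 10639697 = 53·200749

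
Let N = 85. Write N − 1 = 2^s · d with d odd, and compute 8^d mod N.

85 − 1 = 84 = 2^2 · 21, so d = 21.
8^1 ≡ 8 (mod 85)
8^2 ≡ 8^2 = 64 ≡ 64 (mod 85)
8^4 ≡ 64^2 = 4096 ≡ 16 (mod 85)
8^8 ≡ 16^2 = 256 ≡ 1 (mod 85)
8^16 ≡ 1^2 = 1 ≡ 1 (mod 85)
21 = 16 + 4 + 1 in binary powers of 2.
So 8^21 ≡ 1 · 16 · 8 ≡ 43 (mod 85).
Squaring chain: 43 → 64; never reaches −1, so base 8 is a Miller–Rabin witness that 85 is composite.

43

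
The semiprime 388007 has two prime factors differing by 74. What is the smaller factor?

Since p = q + 74, we have 388007 = q(q + 74), so q² + 74q − 388007 = 0.
Discriminant: 74² + 4·388007 = 5476 + 1552028 = 1557504; √1557504 = 1248.
q = (−74 + 1248)/2 = 587, and p = q + 74 = 661.
Check: 587 · 661 = 388007.

587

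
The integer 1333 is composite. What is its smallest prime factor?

31

1333 is odd.
Digit sum 10, not divisible by 3.
Ends in 3: not divisible by 5.
7: 1333 = 7·190 + 3
11: 1333 = 11·121 + 2
13: 1333 = 13·102 + 7
17: 1333 = 17·78 + 7
19: 1333 = 19·70 + 3
23: 1333 = 23·57 + 22
29: 1333 = 29·45 + 28
31: 1333 = 31·43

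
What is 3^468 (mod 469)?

260

3^1 ≡ 3 (mod 469)
3^2 ≡ 3^2 = 9 ≡ 9 (mod 469)
3^4 ≡ 9^2 = 81 ≡ 81 (mod 469)
3^8 ≡ 81^2 = 6561 ≡ 464 (mod 469)
3^16 ≡ 464^2 = 215296 ≡ 25 (mod 469)
3^32 ≡ 25^2 = 625 ≡ 156 (mod 469)
3^64 ≡ 156^2 = 24336 ≡ 417 (mod 469)
3^128 ≡ 417^2 = 173889 ≡ 359 (mod 469)
3^256 ≡ 359^2 = 128881 ≡ 375 (mod 469)
468 = 256 + 128 + 64 + 16 + 4 in binary powers of 2.
So 3^468 ≡ 375 · 359 · 417 · 25 · 81 ≡ 260 (mod 469).
Since 260 ≠ 1, base 3 is a Fermat witness: 469 is composite.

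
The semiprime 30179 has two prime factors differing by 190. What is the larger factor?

Since p = q + 190, we have 30179 = q(q + 190), so q² + 190q − 30179 = 0.
Discriminant: 190² + 4·30179 = 36100 + 120716 = 156816; √156816 = 396.
q = (−190 + 396)/2 = 103, and p = q + 190 = 293.
Check: 103 · 293 = 30179.

293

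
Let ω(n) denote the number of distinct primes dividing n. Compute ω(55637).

55637 = 23 · 2419
2419 = 41 · 59
55637 = 23 · 41 · 59, which has 3 distinct prime factors.

3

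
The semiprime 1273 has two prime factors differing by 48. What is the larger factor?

Since p = q + 48, we have 1273 = q(q + 48), so q² + 48q − 1273 = 0.
Discriminant: 48² + 4·1273 = 2304 + 5092 = 7396; √7396 = 86.
q = (−48 + 86)/2 = 19, and p = q + 48 = 67.
Check: 19 · 67 = 1273.

67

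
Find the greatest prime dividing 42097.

89

42097 = 11 · 3827
3827 = 43 · 89
89 is prime.
So 42097 = 11 · 43 · 89; the largest prime factor is 89.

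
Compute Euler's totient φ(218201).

Factor: 218201 = 23 · 53 · 179.
φ(218201) = (23−1) · (53−1) · (179−1) = 22 · 52 · 178 = 203632.

203632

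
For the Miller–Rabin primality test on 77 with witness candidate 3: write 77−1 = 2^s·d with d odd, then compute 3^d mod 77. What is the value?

59

77 − 1 = 76 = 2^2 · 19, so d = 19.
3^1 ≡ 3 (mod 77)
3^2 ≡ 3^2 = 9 ≡ 9 (mod 77)
3^4 ≡ 9^2 = 81 ≡ 4 (mod 77)
3^8 ≡ 4^2 = 16 ≡ 16 (mod 77)
3^16 ≡ 16^2 = 256 ≡ 25 (mod 77)
19 = 16 + 2 + 1 in binary powers of 2.
So 3^19 ≡ 25 · 9 · 3 ≡ 59 (mod 77).
Squaring chain: 59 → 16; never reaches −1, so base 3 is a Miller–Rabin witness that 77 is composite.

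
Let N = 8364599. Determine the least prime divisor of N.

8364599 is odd.
Digit sum 44, not divisible by 3.
Ends in 9: not divisible by 5.
7: 8364599 = 7·1194942 + 5
11: 8364599 = 11·760418 + 1
13: 8364599 = 13·643430 + 9
17: 8364599 = 17·492035 + 4
19: 8364599 = 19·440242 + 1
23: 8364599 = 23·363678 + 5
29: 8364599 = 29·288434 + 13
31: 8364599 = 31·269825 + 24
37: 8364599 = 37·226070 + 9
41: 8364599 = 41·204014 + 25
43: 8364599 = 43·194525 + 24
47: 8364599 = 47·177970 + 9
53: 8364599 = 53·157822 + 33
59: 8364599 = 59·141772 + 51
61: 8364599 = 61·137124 + 35
67: 8364599 = 67·124844 + 51
71: 8364599 = 71·117811 + 18
73: 8364599 = 73·114583 + 40
79: 8364599 = 79·105881

79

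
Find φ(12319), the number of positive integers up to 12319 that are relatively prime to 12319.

12096

Factor: 12319 = 97 · 127.
φ(12319) = (97−1) · (127−1) = 96 · 126 = 12096.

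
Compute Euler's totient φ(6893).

Factor: 6893 = 61 · 113.
φ(6893) = (61−1) · (113−1) = 60 · 112 = 6720.

6720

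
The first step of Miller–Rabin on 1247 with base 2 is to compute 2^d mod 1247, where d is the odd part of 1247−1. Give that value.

1247 − 1 = 1246 = 2^1 · 623, so d = 623.
2^1 ≡ 2 (mod 1247)
2^2 ≡ 2^2 = 4 ≡ 4 (mod 1247)
2^4 ≡ 4^2 = 16 ≡ 16 (mod 1247)
2^8 ≡ 16^2 = 256 ≡ 256 (mod 1247)
2^16 ≡ 256^2 = 65536 ≡ 692 (mod 1247)
2^32 ≡ 692^2 = 478864 ≡ 16 (mod 1247)
2^64 ≡ 16^2 = 256 ≡ 256 (mod 1247)
2^128 ≡ 256^2 = 65536 ≡ 692 (mod 1247)
2^256 ≡ 692^2 = 478864 ≡ 16 (mod 1247)
2^512 ≡ 16^2 = 256 ≡ 256 (mod 1247)
623 = 512 + 64 + 32 + 8 + 4 + 2 + 1 in binary powers of 2.
So 2^623 ≡ 256 · 256 · 16 · 256 · 16 · 4 · 2 ≡ 128 (mod 1247).
Squaring chain: 128; never reaches −1, so base 2 is a Miller–Rabin witness that 1247 is composite.

128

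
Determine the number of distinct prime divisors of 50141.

4

50141 = 7 · 7163
7163 = 13 · 551
551 = 19 · 29
50141 = 7 · 13 · 19 · 29, which has 4 distinct prime factors.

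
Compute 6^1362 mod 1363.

6^1 ≡ 6 (mod 1363)
6^2 ≡ 6^2 = 36 ≡ 36 (mod 1363)
6^4 ≡ 36^2 = 1296 ≡ 1296 (mod 1363)
6^8 ≡ 1296^2 = 1679616 ≡ 400 (mod 1363)
6^16 ≡ 400^2 = 160000 ≡ 529 (mod 1363)
6^32 ≡ 529^2 = 279841 ≡ 426 (mod 1363)
6^64 ≡ 426^2 = 181476 ≡ 197 (mod 1363)
6^128 ≡ 197^2 = 38809 ≡ 645 (mod 1363)
6^256 ≡ 645^2 = 416025 ≡ 310 (mod 1363)
6^512 ≡ 310^2 = 96100 ≡ 690 (mod 1363)
6^1024 ≡ 690^2 = 476100 ≡ 413 (mod 1363)
1362 = 1024 + 256 + 64 + 16 + 2 in binary powers of 2.
So 6^1362 ≡ 413 · 310 · 197 · 529 · 36 ≡ 397 (mod 1363).
Since 397 ≠ 1, base 6 is a Fermat witness: 1363 is composite.

397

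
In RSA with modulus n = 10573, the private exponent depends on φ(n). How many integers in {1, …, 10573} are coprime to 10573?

Factor: 10573 = 97 · 109.
φ(10573) = (97−1) · (109−1) = 96 · 108 = 10368.

10368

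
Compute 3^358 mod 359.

1

3^1 ≡ 3 (mod 359)
3^2 ≡ 3^2 = 9 ≡ 9 (mod 359)
3^4 ≡ 9^2 = 81 ≡ 81 (mod 359)
3^8 ≡ 81^2 = 6561 ≡ 99 (mod 359)
3^16 ≡ 99^2 = 9801 ≡ 108 (mod 359)
3^32 ≡ 108^2 = 11664 ≡ 176 (mod 359)
3^64 ≡ 176^2 = 30976 ≡ 102 (mod 359)
3^128 ≡ 102^2 = 10404 ≡ 352 (mod 359)
3^256 ≡ 352^2 = 123904 ≡ 49 (mod 359)
358 = 256 + 64 + 32 + 4 + 2 in binary powers of 2.
So 3^358 ≡ 49 · 102 · 176 · 81 · 9 ≡ 1 (mod 359).
Since the result is 1, base 3 gives no evidence that 359 is composite.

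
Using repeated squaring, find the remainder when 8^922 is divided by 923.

8^1 ≡ 8 (mod 923)
8^2 ≡ 8^2 = 64 ≡ 64 (mod 923)
8^4 ≡ 64^2 = 4096 ≡ 404 (mod 923)
8^8 ≡ 404^2 = 163216 ≡ 768 (mod 923)
8^16 ≡ 768^2 = 589824 ≡ 27 (mod 923)
8^32 ≡ 27^2 = 729 ≡ 729 (mod 923)
8^64 ≡ 729^2 = 531441 ≡ 716 (mod 923)
8^128 ≡ 716^2 = 512656 ≡ 391 (mod 923)
8^256 ≡ 391^2 = 152881 ≡ 586 (mod 923)
8^512 ≡ 586^2 = 343396 ≡ 40 (mod 923)
922 = 512 + 256 + 128 + 16 + 8 + 2 in binary powers of 2.
So 8^922 ≡ 40 · 586 · 391 · 27 · 768 · 64 ≡ 428 (mod 923).
Since 428 ≠ 1, base 8 is a Fermat witness: 923 is composite.

428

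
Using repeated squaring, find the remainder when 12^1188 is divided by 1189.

146

12^1 ≡ 12 (mod 1189)
12^2 ≡ 12^2 = 144 ≡ 144 (mod 1189)
12^4 ≡ 144^2 = 20736 ≡ 523 (mod 1189)
12^8 ≡ 523^2 = 273529 ≡ 59 (mod 1189)
12^16 ≡ 59^2 = 3481 ≡ 1103 (mod 1189)
12^32 ≡ 1103^2 = 1216609 ≡ 262 (mod 1189)
12^64 ≡ 262^2 = 68644 ≡ 871 (mod 1189)
12^128 ≡ 871^2 = 758641 ≡ 59 (mod 1189)
12^256 ≡ 59^2 = 3481 ≡ 1103 (mod 1189)
12^512 ≡ 1103^2 = 1216609 ≡ 262 (mod 1189)
12^1024 ≡ 262^2 = 68644 ≡ 871 (mod 1189)
1188 = 1024 + 128 + 32 + 4 in binary powers of 2.
So 12^1188 ≡ 871 · 59 · 262 · 523 ≡ 146 (mod 1189).
Since 146 ≠ 1, base 12 is a Fermat witness: 1189 is composite.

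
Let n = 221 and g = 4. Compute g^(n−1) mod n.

35

4^1 ≡ 4 (mod 221)
4^2 ≡ 4^2 = 16 ≡ 16 (mod 221)
4^4 ≡ 16^2 = 256 ≡ 35 (mod 221)
4^8 ≡ 35^2 = 1225 ≡ 120 (mod 221)
4^16 ≡ 120^2 = 14400 ≡ 35 (mod 221)
4^32 ≡ 35^2 = 1225 ≡ 120 (mod 221)
4^64 ≡ 120^2 = 14400 ≡ 35 (mod 221)
4^128 ≡ 35^2 = 1225 ≡ 120 (mod 221)
220 = 128 + 64 + 16 + 8 + 4 in binary powers of 2.
So 4^220 ≡ 120 · 35 · 35 · 120 · 35 ≡ 35 (mod 221).
Since 35 ≠ 1, base 4 is a Fermat witness: 221 is composite.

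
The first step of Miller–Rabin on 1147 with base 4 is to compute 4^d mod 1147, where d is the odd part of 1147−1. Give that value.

529

1147 − 1 = 1146 = 2^1 · 573, so d = 573.
4^1 ≡ 4 (mod 1147)
4^2 ≡ 4^2 = 16 ≡ 16 (mod 1147)
4^4 ≡ 16^2 = 256 ≡ 256 (mod 1147)
4^8 ≡ 256^2 = 65536 ≡ 157 (mod 1147)
4^16 ≡ 157^2 = 24649 ≡ 562 (mod 1147)
4^32 ≡ 562^2 = 315844 ≡ 419 (mod 1147)
4^64 ≡ 419^2 = 175561 ≡ 70 (mod 1147)
4^128 ≡ 70^2 = 4900 ≡ 312 (mod 1147)
4^256 ≡ 312^2 = 97344 ≡ 996 (mod 1147)
4^512 ≡ 996^2 = 992016 ≡ 1008 (mod 1147)
573 = 512 + 32 + 16 + 8 + 4 + 1 in binary powers of 2.
So 4^573 ≡ 1008 · 419 · 562 · 157 · 256 · 4 ≡ 529 (mod 1147).
Squaring chain: 529; never reaches −1, so base 4 is a Miller–Rabin witness that 1147 is composite.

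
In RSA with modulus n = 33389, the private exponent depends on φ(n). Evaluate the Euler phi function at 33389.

Factor: 33389 = 173 · 193.
φ(33389) = (173−1) · (193−1) = 172 · 192 = 33024.

33024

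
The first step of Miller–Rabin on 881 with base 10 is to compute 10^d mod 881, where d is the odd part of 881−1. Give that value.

177

881 − 1 = 880 = 2^4 · 55, so d = 55.
10^1 ≡ 10 (mod 881)
10^2 ≡ 10^2 = 100 ≡ 100 (mod 881)
10^4 ≡ 100^2 = 10000 ≡ 309 (mod 881)
10^8 ≡ 309^2 = 95481 ≡ 333 (mod 881)
10^16 ≡ 333^2 = 110889 ≡ 764 (mod 881)
10^32 ≡ 764^2 = 583696 ≡ 474 (mod 881)
55 = 32 + 16 + 4 + 2 + 1 in binary powers of 2.
So 10^55 ≡ 474 · 764 · 309 · 100 · 10 ≡ 177 (mod 881).
Squaring chain: 177 → 494 → 880 → 1; reaches −1, so base 10 does not prove 881 composite.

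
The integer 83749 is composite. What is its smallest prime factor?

83749 is odd.
Digit sum 31, not divisible by 3.
Ends in 9: not divisible by 5.
7: 83749 = 7·11964 + 1
11: 83749 = 11·7613 + 6
13: 83749 = 13·6442 + 3
17: 83749 = 17·4926 + 7
19: 83749 = 19·4407 + 16
23: 83749 = 23·3641 + 6
29: 83749 = 29·2887 + 26
31: 83749 = 31·2701 + 18
37: 83749 = 37·2263 + 18
41: 83749 = 41·2042 + 27
43: 83749 = 43·1947 + 28
47: 83749 = 47·1781 + 42
53: 83749 = 53·1580 + 9
59: 83749 = 59·1419 + 28
61: 83749 = 61·1372 + 57
67: 83749 = 67·1249 + 66
71: 83749 = 71·1179 + 40
73: 83749 = 73·1147 + 18
79: 83749 = 79·1060 + 9
83: 83749 = 83·1009 + 2
89: 83749 = 89·941

89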